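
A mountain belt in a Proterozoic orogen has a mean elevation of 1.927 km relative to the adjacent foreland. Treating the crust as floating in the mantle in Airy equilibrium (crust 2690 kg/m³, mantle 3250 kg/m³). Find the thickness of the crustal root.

9.26 km

Balancing pressure at the compensation depth: the weight of the topography is balanced by the buoyancy of the root, ρ_c h = (ρ_m − ρ_c) r.
r = h · ρ_c / (ρ_m − ρ_c) = 1.927 km × 2690 / (3250 − 2690) = 9.26 km.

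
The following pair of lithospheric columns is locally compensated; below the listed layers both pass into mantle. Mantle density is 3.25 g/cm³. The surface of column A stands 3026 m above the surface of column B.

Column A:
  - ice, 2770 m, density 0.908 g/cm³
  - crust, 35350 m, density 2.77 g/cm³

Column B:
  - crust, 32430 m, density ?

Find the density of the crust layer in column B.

2.83 g/cm³

Take the compensation level at the base of the deeper column (depth z_c below the surface of column A) and equate Σ ρ_i t_i down to z_c; mantle fills any gap and the z_c terms cancel.
Column A: 2770×0.908 + 35350×2.77 + (z_c − 38120)×3.25
Column B: 3026×0 + 32430×ρ + (z_c − 3026 − 32430)×3.25
The z_c×3.25 term appears on both sides and cancels. Collect the known terms of each column as K = Σ(ρt)_known − 3.25 × (depth of known layers): K_A = 100434.66 − 3.25×38120 = −23455.34; K_B = 0 − 3.25×(3026 + 32430) = −115232.
Balance: K_A = K_B + 32430×ρ, so ρ = (K_A − K_B)/32430 = 91776.7/32430 = 2.83 g/cm³.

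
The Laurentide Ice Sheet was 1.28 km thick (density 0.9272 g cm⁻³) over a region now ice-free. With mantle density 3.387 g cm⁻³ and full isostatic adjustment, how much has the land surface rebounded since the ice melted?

Removing the load lets mantle flow back in; uplift u satisfies ρ_ice t = ρ_m u.
u = t ρ_ice/ρ_m = 1.28 km × 0.9272/3.387 = 0.35 km.

0.35 km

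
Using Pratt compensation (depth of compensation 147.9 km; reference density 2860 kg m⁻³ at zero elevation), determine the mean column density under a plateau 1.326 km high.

Pratt balance: ρ_ref D = ρ (D + h).
ρ = ρ_ref D/(D + h) = 2860 × 147.9 km/(147.9 km + 1.326 km) = 2830 kg m⁻³.

2830 kg m⁻³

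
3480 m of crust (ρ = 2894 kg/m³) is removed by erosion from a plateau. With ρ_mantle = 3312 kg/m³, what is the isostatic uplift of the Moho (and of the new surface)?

Unloading: uplift u = e ρ_c/ρ_m = 3480 m × 2894/3312 = 3040 m.

3040 m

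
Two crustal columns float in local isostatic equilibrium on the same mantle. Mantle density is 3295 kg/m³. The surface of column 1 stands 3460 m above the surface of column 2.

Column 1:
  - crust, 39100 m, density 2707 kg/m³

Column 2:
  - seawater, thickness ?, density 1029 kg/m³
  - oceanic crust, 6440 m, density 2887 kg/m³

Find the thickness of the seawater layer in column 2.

3960 m

Take the compensation level at the base of the deeper column (depth z_c below the surface of column 1) and equate Σ ρ_i t_i down to z_c; mantle fills any gap and the z_c terms cancel.
Column 1: 39100×2707 + (z_c − 39100)×3295
Column 2: 3460×0 + x×1029 + 6440×2887 + (z_c − 3460 − 6440 − x)×3295
The z_c×3295 term appears on both sides and cancels. Collect the known terms of each column as K = Σ(ρt)_known − 3295 × (depth of known layers): K_1 = 105843700 − 3295×39100 = −22990800; K_2 = 18592280 − 3295×(3460 + 6440) = −14028220.
Balance: K_1 = K_2 − x×(3295 − 1029), so x = (K_2 − K_1)/(3295 − 1029) = 8962580/2266 = 3960 m.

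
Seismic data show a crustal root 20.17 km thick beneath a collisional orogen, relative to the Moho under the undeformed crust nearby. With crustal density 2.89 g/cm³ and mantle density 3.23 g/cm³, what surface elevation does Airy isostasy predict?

2.37 km

For local isostatic compensation: ρ_c h = (ρ_m − ρ_c) r.
h = r (ρ_m − ρ_c) / ρ_c = 20.17 km × (3.23 − 2.89) / 2.89 = 2.37 km.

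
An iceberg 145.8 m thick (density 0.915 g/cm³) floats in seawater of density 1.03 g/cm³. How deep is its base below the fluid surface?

130 m

Draft d = t ρ_obj/ρ_fluid = 145.8 m × 0.915/1.03 = 130 m.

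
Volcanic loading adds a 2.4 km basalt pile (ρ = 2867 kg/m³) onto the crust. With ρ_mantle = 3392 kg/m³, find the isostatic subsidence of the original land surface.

2.03 km

Subaerial loading: s = t ρ_load / ρ_m.
s = 2.4 km × 2867/3392 = 2.03 km.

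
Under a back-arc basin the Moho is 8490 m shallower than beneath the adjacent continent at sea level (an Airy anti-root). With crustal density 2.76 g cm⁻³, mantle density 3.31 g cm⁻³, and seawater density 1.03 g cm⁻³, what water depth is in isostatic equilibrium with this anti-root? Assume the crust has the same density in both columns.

Replacing a thickness d of crust by seawater at the top must be balanced by replacing crust with mantle at the base: d (ρ_c − ρ_w) = a (ρ_m − ρ_c).
d = a (ρ_m − ρ_c)/(ρ_c − ρ_w) = 8490 m × 0.55/1.73 = 2700 m.

2700 m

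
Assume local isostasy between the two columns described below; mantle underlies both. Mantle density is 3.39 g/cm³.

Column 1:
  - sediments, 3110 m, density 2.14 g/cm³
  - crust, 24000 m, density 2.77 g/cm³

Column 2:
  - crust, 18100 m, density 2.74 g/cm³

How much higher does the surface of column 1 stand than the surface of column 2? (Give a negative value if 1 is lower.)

For any compensation level in the mantle, the mantle terms cancel and isostasy reduces to e = (Σt_1 − Σt_2) − (Σ(ρt)_1 − Σ(ρt)_2) / ρ_m.
Σt_1 = 27110 m; Σt_2 = 18100 m; Σ(ρt)_1 = 73135.4; Σ(ρt)_2 = 49594 (in m·g/cm³).
e = (27110 − 18100) − (73135.4 − 49594) / 3.39 = 2070 m.

2070 m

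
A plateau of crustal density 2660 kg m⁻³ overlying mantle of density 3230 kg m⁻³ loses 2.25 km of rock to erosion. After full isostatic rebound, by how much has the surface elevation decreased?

0.397 km

Rebound u = e ρ_c/ρ_m = 2.25 km × 2660/3230 = 1.853 km.
Net surface drop = e − u = 2.25 km − 1.853 km = e (ρ_m − ρ_c)/ρ_m = 0.397 km.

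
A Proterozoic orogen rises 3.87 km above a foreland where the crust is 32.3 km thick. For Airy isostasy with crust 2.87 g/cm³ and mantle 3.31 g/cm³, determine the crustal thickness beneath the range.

61.4 km

Root depth r = h ρ_c / (ρ_m − ρ_c) = 3.87 km × 2.87 / 0.44 = 25.24 km.
Total thickness = T + h + r = 32.3 km + 3.87 km + 25.24 km = 61.4 km.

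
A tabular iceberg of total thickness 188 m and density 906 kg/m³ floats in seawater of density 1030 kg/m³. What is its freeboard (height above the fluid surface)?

Floating equilibrium: submerged depth d = t ρ_obj/ρ_fluid = 188 m × 906/1030 = 165.4 m.
Freeboard = t − d = 188 m − 165.4 m = 22.6 m.

22.6 m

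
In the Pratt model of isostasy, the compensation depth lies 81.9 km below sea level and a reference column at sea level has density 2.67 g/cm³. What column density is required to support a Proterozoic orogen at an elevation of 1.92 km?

2.61 g/cm³

Pratt balance: ρ_ref D = ρ (D + h).
ρ = ρ_ref D/(D + h) = 2.67 × 81.9 km/(81.9 km + 1.92 km) = 2.61 g/cm³.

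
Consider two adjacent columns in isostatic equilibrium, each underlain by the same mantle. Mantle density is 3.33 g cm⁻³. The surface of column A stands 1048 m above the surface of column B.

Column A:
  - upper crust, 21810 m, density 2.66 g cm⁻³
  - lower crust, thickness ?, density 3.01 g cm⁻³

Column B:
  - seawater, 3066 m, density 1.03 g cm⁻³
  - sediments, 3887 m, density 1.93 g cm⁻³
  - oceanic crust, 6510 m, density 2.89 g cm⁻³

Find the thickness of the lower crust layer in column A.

13200 m

Take the compensation level at the base of the deeper column (depth z_c below the surface of column A) and equate Σ ρ_i t_i down to z_c; mantle fills any gap and the z_c terms cancel.
Column A: 21810×2.66 + x×3.01 + (z_c − 21810 − x)×3.33
Column B: 1048×0 + 3066×1.03 + 3887×1.93 + 6510×2.89 + (z_c − 1048 − 13463)×3.33
The z_c×3.33 term appears on both sides and cancels. Collect the known terms of each column as K = Σ(ρt)_known − 3.33 × (depth of known layers): K_A = 58014.6 − 3.33×21810 = −14612.7; K_B = 29473.79 − 3.33×(1048 + 13463) = −18847.84.
Balance: K_A − x×(3.33 − 3.01) = K_B, so x = (K_A − K_B)/(3.33 − 3.01) = 4235.14/0.32 = 13200 m.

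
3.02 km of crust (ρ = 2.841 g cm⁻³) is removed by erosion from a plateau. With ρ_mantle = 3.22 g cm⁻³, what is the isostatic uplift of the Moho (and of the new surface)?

2.66 km

Unloading: uplift u = e ρ_c/ρ_m = 3.02 km × 2.841/3.22 = 2.66 km.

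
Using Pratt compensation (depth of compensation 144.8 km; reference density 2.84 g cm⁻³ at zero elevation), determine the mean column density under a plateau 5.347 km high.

Pratt balance: ρ_ref D = ρ (D + h).
ρ = ρ_ref D/(D + h) = 2.84 × 144.8 km/(144.8 km + 5.347 km) = 2.74 g cm⁻³.

2.74 g cm⁻³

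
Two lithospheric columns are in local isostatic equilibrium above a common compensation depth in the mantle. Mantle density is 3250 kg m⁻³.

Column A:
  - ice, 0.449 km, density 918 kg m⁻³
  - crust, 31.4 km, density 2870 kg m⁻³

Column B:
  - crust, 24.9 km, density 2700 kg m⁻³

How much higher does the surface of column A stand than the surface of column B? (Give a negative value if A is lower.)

For any compensation level in the mantle, the mantle terms cancel and isostasy reduces to e = (Σt_A − Σt_B) − (Σ(ρt)_A − Σ(ρt)_B) / ρ_m.
Σt_A = 31.849 km; Σt_B = 24.9 km; Σ(ρt)_A = 90530.182; Σ(ρt)_B = 67230 (in km·kg m⁻³).
e = (31.849 − 24.9) − (90530.182 − 67230) / 3250 = −0.22 km.

−0.22 km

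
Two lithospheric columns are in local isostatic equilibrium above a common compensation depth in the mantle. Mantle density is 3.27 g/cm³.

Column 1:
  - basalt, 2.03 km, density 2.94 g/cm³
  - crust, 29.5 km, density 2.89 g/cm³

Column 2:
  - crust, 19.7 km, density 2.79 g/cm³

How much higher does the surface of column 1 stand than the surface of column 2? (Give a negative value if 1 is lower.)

0.741 km

For any compensation level in the mantle, the mantle terms cancel and isostasy reduces to e = (Σt_1 − Σt_2) − (Σ(ρt)_1 − Σ(ρt)_2) / ρ_m.
Σt_1 = 31.53 km; Σt_2 = 19.7 km; Σ(ρt)_1 = 91.2232; Σ(ρt)_2 = 54.963 (in km·g/cm³).
e = (31.53 − 19.7) − (91.2232 − 54.963) / 3.27 = 0.741 km.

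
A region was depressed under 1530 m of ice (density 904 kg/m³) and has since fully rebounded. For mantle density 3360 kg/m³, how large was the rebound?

412 m

Removing the load lets mantle flow back in; uplift u satisfies ρ_ice t = ρ_m u.
u = t ρ_ice/ρ_m = 1530 m × 904/3360 = 412 m.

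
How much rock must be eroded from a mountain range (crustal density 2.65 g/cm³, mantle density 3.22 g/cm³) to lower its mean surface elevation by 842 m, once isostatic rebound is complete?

Net drop Δ = e − u = e − e ρ_c/ρ_m = e (ρ_m − ρ_c)/ρ_m.
e = Δ ρ_m/(ρ_m − ρ_c) = 842 m × 3.22/0.57 = 4760 m.

4760 m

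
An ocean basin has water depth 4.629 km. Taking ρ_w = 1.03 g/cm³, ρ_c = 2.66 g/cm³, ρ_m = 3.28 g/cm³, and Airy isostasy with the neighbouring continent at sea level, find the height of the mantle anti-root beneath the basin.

Balancing pressure at the compensation depth: replacing crust with seawater at the top is compensated by replacing crust with mantle at the base: d (ρ_c − ρ_w) = a (ρ_m − ρ_c).
a = d (ρ_c − ρ_w)/(ρ_m − ρ_c) = 4.629 km × 1.63/0.62 = 12.2 km.

12.2 km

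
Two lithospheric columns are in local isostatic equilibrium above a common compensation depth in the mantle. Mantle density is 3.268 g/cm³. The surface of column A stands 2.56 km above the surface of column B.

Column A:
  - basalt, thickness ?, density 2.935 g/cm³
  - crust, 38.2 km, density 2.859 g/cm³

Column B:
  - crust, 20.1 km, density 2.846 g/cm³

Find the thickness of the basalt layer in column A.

3.68 km

Take the compensation level at the base of the deeper column (depth z_c below the surface of column A) and equate Σ ρ_i t_i down to z_c; mantle fills any gap and the z_c terms cancel.
Column A: x×2.935 + 38.2×2.859 + (z_c − 38.2 − x)×3.268
Column B: 2.56×0 + 20.1×2.846 + (z_c − 2.56 − 20.1)×3.268
The z_c×3.268 term appears on both sides and cancels. Collect the known terms of each column as K = Σ(ρt)_known − 3.268 × (depth of known layers): K_A = 109.2138 − 3.268×38.2 = −15.6238; K_B = 57.2046 − 3.268×(2.56 + 20.1) = −16.84828.
Balance: K_A − x×(3.268 − 2.935) = K_B, so x = (K_A − K_B)/(3.268 − 2.935) = 1.22448/0.333 = 3.68 km.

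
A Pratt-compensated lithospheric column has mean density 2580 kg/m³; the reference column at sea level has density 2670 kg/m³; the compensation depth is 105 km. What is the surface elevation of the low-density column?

3.66 km

ρ_ref D = ρ (D + h) → h = D (ρ_ref − ρ)/ρ.
h = 105 km × (2670 − 2580)/2580 = 3.66 km.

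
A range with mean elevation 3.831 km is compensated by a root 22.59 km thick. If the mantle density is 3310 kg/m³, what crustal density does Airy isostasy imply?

ρ_c h = (ρ_m − ρ_c) r → ρ_c (h + r) = ρ_m r → ρ_c = ρ_m r / (h + r).
ρ_c = 3310 × 22.59 km / (3.831 km + 22.59 km) = 2830 kg/m³.

2830 kg/m³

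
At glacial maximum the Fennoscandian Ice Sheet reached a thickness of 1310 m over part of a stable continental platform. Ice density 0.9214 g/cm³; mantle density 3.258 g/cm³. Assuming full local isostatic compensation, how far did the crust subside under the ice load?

370 m

In Airy isostatic equilibrium: the ice load ρ_ice t is balanced by mantle displaced below, ρ_m s.
s = t ρ_ice / ρ_m = 1310 m × 0.9214/3.258 = 370 m.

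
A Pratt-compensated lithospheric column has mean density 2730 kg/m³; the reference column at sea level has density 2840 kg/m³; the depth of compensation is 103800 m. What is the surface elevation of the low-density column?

4180 m

ρ_ref D = ρ (D + h) → h = D (ρ_ref − ρ)/ρ.
h = 103800 m × (2840 − 2730)/2730 = 4180 m.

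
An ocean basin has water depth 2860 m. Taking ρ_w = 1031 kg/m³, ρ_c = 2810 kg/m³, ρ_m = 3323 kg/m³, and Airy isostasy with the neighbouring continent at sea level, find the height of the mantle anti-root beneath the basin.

9920 m

Isostatic balance requires: replacing crust with seawater at the top is compensated by replacing crust with mantle at the base: d (ρ_c − ρ_w) = a (ρ_m − ρ_c).
a = d (ρ_c − ρ_w)/(ρ_m − ρ_c) = 2860 m × 1779/513 = 9920 m.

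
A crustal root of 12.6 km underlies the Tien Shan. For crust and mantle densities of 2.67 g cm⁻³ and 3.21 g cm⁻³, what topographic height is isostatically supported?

2.55 km

For local isostatic compensation: ρ_c h = (ρ_m − ρ_c) r.
h = r (ρ_m − ρ_c) / ρ_c = 12.6 km × (3.21 − 2.67) / 2.67 = 2.55 km.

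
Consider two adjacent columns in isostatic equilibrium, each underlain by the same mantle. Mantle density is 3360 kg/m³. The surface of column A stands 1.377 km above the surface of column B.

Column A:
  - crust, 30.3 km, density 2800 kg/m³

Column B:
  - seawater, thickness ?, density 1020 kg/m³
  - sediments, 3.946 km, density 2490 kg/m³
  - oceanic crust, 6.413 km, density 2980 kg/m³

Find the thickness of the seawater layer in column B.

2.77 km

Take the compensation level at the base of the deeper column (depth z_c below the surface of column A) and equate Σ ρ_i t_i down to z_c; mantle fills any gap and the z_c terms cancel.
Column A: 30.3×2800 + (z_c − 30.3)×3360
Column B: 1.377×0 + x×1020 + 3.946×2490 + 6.413×2980 + (z_c − 1.377 − 10.359 − x)×3360
The z_c×3360 term appears on both sides and cancels. Collect the known terms of each column as K = Σ(ρt)_known − 3360 × (depth of known layers): K_A = 84840 − 3360×30.3 = −16968; K_B = 28936.28 − 3360×(1.377 + 10.359) = −10496.68.
Balance: K_A = K_B − x×(3360 − 1020), so x = (K_B − K_A)/(3360 − 1020) = 6471.32/2340 = 2.77 km.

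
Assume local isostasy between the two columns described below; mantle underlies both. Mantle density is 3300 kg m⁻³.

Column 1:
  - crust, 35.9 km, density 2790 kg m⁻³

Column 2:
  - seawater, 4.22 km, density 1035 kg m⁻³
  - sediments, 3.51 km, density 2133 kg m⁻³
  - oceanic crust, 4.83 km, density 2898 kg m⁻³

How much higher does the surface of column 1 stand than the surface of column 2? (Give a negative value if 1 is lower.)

For any compensation level in the mantle, the mantle terms cancel and isostasy reduces to e = (Σt_1 − Σt_2) − (Σ(ρt)_1 − Σ(ρt)_2) / ρ_m.
Σt_1 = 35.9 km; Σt_2 = 12.56 km; Σ(ρt)_1 = 100161; Σ(ρt)_2 = 25851.87 (in km·kg m⁻³).
e = (35.9 − 12.56) − (100161 − 25851.87) / 3300 = 0.822 km.

0.822 km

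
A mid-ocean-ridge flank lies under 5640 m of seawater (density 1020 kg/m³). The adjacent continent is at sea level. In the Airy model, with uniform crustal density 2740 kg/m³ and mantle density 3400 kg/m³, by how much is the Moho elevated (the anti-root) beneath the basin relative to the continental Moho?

In Airy isostatic equilibrium: replacing crust with seawater at the top is compensated by replacing crust with mantle at the base: d (ρ_c − ρ_w) = a (ρ_m − ρ_c).
a = d (ρ_c − ρ_w)/(ρ_m − ρ_c) = 5640 m × 1720/660 = 14700 m.

14700 m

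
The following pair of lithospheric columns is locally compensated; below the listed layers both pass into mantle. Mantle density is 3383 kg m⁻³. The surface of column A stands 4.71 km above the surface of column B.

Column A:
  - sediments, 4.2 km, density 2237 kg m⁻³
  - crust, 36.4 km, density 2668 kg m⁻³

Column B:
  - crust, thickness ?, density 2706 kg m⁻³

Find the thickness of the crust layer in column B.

Take the compensation level at the base of the deeper column (depth z_c below the surface of column A) and equate Σ ρ_i t_i down to z_c; mantle fills any gap and the z_c terms cancel.
Column A: 4.2×2237 + 36.4×2668 + (z_c − 40.6)×3383
Column B: 4.71×0 + x×2706 + (z_c − 4.71 − 0 − x)×3383
The z_c×3383 term appears on both sides and cancels. Collect the known terms of each column as K = Σ(ρt)_known − 3383 × (depth of known layers): K_A = 106510.6 − 3383×40.6 = −30839.2; K_B = 0 − 3383×(4.71 + 0) = −15933.93.
Balance: K_A = K_B − x×(3383 − 2706), so x = (K_B − K_A)/(3383 − 2706) = 14905.3/677 = 22 km.

22 km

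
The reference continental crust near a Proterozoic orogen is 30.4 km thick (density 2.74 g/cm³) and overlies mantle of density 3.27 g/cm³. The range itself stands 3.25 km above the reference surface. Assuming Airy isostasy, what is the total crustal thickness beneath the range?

50.5 km

Root depth r = h ρ_c / (ρ_m − ρ_c) = 3.25 km × 2.74 / 0.53 = 16.8 km.
Total thickness = T + h + r = 30.4 km + 3.25 km + 16.8 km = 50.5 km.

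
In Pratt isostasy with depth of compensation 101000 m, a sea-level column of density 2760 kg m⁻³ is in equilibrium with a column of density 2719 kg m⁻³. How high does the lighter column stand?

ρ_ref D = ρ (D + h) → h = D (ρ_ref − ρ)/ρ.
h = 101000 m × (2760 − 2719)/2719 = 1520 m.

1520 m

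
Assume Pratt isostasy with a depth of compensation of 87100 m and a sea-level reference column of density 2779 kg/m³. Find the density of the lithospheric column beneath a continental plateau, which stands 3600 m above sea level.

Pratt balance: ρ_ref D = ρ (D + h).
ρ = ρ_ref D/(D + h) = 2779 × 87100 m/(87100 m + 3600 m) = 2670 kg/m³.

2670 kg/m³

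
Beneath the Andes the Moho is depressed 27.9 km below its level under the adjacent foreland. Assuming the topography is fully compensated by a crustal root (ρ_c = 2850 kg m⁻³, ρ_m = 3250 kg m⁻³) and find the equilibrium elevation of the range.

In Airy isostatic equilibrium: ρ_c h = (ρ_m − ρ_c) r.
h = r (ρ_m − ρ_c) / ρ_c = 27.9 km × (3250 − 2850) / 2850 = 3.92 km.

3.92 km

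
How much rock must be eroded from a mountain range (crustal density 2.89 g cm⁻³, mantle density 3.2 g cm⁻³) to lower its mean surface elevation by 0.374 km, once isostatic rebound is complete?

Net drop Δ = e − u = e − e ρ_c/ρ_m = e (ρ_m − ρ_c)/ρ_m.
e = Δ ρ_m/(ρ_m − ρ_c) = 0.374 km × 3.2/0.31 = 3.86 km.

3.86 km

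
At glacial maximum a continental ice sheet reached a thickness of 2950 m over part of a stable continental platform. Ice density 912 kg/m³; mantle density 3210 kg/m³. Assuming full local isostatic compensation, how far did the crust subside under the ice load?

By Archimedes' principle applied to the lithosphere: the ice load ρ_ice t is balanced by mantle displaced below, ρ_m s.
s = t ρ_ice / ρ_m = 2950 m × 912/3210 = 838 m.

838 m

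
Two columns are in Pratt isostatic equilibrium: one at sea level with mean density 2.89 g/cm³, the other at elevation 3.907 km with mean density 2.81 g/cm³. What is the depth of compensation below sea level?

ρ_ref D = ρ (D + h) → D (ρ_ref − ρ) = ρ h.
D = ρ h/(ρ_ref − ρ) = 2.81 × 3.907 km/(2.89 − 2.81) = 137 km.

137 km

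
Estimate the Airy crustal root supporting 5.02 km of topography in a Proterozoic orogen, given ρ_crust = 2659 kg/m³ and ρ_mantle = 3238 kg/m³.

By Archimedes' principle applied to the lithosphere: the weight of the topography is balanced by the buoyancy of the root, ρ_c h = (ρ_m − ρ_c) r.
r = h · ρ_c / (ρ_m − ρ_c) = 5.02 km × 2659 / (3238 − 2659) = 23.1 km.

23.1 km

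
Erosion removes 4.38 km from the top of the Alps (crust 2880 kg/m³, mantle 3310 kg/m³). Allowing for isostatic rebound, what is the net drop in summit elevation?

Rebound u = e ρ_c/ρ_m = 4.38 km × 2880/3310 = 3.811 km.
Net surface drop = e − u = 4.38 km − 3.811 km = e (ρ_m − ρ_c)/ρ_m = 0.569 km.

0.569 km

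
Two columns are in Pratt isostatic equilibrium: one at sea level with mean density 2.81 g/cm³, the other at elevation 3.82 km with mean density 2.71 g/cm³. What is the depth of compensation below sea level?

104 km

ρ_ref D = ρ (D + h) → D (ρ_ref − ρ) = ρ h.
D = ρ h/(ρ_ref − ρ) = 2.71 × 3.82 km/(2.81 − 2.71) = 104 km.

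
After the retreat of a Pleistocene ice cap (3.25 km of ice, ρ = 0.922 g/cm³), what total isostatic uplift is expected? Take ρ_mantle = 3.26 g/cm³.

Removing the load lets mantle flow back in; uplift u satisfies ρ_ice t = ρ_m u.
u = t ρ_ice/ρ_m = 3.25 km × 0.922/3.26 = 0.919 km.

0.919 km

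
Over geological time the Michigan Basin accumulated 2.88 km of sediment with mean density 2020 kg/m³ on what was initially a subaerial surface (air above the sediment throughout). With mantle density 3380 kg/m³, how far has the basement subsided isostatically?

Subaerial load: s = t ρ_sed / ρ_m = 2.88 km × 2020/3380 = 1.72 km.

1.72 km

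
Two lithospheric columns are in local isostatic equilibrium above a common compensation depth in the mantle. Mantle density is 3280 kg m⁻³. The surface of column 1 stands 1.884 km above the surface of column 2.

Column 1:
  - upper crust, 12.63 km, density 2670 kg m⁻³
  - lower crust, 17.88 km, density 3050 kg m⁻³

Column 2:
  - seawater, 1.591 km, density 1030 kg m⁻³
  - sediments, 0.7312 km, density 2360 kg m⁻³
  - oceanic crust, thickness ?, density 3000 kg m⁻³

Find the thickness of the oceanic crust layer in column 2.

Take the compensation level at the base of the deeper column (depth z_c below the surface of column 1) and equate Σ ρ_i t_i down to z_c; mantle fills any gap and the z_c terms cancel.
Column 1: 12.63×2670 + 17.88×3050 + (z_c − 30.51)×3280
Column 2: 1.884×0 + 1.591×1030 + 0.7312×2360 + x×3000 + (z_c − 1.884 − 2.3222 − x)×3280
The z_c×3280 term appears on both sides and cancels. Collect the known terms of each column as K = Σ(ρt)_known − 3280 × (depth of known layers): K_1 = 88256.1 − 3280×30.51 = −11816.7; K_2 = 3364.362 − 3280×(1.884 + 2.3222) = −10431.974.
Balance: K_1 = K_2 − x×(3280 − 3000), so x = (K_2 − K_1)/(3280 − 3000) = 1384.73/280 = 4.95 km.

4.95 km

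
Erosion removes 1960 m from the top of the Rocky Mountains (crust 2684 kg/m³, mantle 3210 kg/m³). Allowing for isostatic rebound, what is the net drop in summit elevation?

321 m

Rebound u = e ρ_c/ρ_m = 1960 m × 2684/3210 = 1639 m.
Net surface drop = e − u = 1960 m − 1639 m = e (ρ_m − ρ_c)/ρ_m = 321 m.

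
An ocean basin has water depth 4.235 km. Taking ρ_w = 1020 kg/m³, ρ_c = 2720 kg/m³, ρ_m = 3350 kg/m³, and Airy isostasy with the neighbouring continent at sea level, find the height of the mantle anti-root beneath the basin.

By Archimedes' principle applied to the lithosphere: replacing crust with seawater at the top is compensated by replacing crust with mantle at the base: d (ρ_c − ρ_w) = a (ρ_m − ρ_c).
a = d (ρ_c − ρ_w)/(ρ_m − ρ_c) = 4.235 km × 1700/630 = 11.4 km.

11.4 km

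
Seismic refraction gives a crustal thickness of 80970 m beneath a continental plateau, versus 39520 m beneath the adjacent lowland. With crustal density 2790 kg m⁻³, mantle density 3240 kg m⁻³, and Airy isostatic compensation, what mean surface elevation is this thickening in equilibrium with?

Excess crust Δ = 80970 m − 39520 m = 41450 m, split between elevation h and root r with h + r = Δ.
Airy balance ρ_c h = (ρ_m − ρ_c) r gives r = h ρ_c/(ρ_m − ρ_c), so h (1 + ρ_c/(ρ_m − ρ_c)) = Δ, i.e. h = Δ (ρ_m − ρ_c)/ρ_m.
h = 41450 m × 450/3240 = 5760 m.

5760 m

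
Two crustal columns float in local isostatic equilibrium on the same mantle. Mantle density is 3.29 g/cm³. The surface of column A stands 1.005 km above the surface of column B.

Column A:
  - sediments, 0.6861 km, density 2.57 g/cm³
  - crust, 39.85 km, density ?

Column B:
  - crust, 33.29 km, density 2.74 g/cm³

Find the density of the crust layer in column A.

2.76 g/cm³

Take the compensation level at the base of the deeper column (depth z_c below the surface of column A) and equate Σ ρ_i t_i down to z_c; mantle fills any gap and the z_c terms cancel.
Column A: 0.6861×2.57 + 39.85×ρ + (z_c − 40.5361)×3.29
Column B: 1.005×0 + 33.29×2.74 + (z_c − 1.005 − 33.29)×3.29
The z_c×3.29 term appears on both sides and cancels. Collect the known terms of each column as K = Σ(ρt)_known − 3.29 × (depth of known layers): K_A = 1.763277 − 3.29×40.5361 = −131.600492; K_B = 91.2146 − 3.29×(1.005 + 33.29) = −21.61595.
Balance: K_A + 39.85×ρ = K_B, so ρ = (K_B − K_A)/39.85 = 109.985/39.85 = 2.76 g/cm³.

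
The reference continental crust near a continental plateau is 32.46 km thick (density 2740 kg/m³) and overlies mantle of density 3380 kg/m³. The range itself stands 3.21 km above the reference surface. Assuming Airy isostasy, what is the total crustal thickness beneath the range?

Root depth r = h ρ_c / (ρ_m − ρ_c) = 3.21 km × 2740 / 640 = 13.74 km.
Total thickness = T + h + r = 32.46 km + 3.21 km + 13.74 km = 49.4 km.

49.4 km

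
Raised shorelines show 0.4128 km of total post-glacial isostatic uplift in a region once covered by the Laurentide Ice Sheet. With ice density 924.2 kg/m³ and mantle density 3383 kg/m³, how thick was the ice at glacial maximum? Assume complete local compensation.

1.51 km

u = t ρ_ice/ρ_m → t = u ρ_m/ρ_ice = 0.4128 km × 3383/924.2 = 1.51 km.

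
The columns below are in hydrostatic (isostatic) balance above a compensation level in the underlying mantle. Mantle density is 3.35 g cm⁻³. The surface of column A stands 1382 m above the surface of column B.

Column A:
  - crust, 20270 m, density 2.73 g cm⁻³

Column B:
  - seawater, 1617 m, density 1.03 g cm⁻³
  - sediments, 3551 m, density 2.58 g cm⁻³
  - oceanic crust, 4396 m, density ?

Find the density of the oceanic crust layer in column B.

3.02 g cm⁻³

Take the compensation level at the base of the deeper column (depth z_c below the surface of column A) and equate Σ ρ_i t_i down to z_c; mantle fills any gap and the z_c terms cancel.
Column A: 20270×2.73 + (z_c − 20270)×3.35
Column B: 1382×0 + 1617×1.03 + 3551×2.58 + 4396×ρ + (z_c − 1382 − 9564)×3.35
The z_c×3.35 term appears on both sides and cancels. Collect the known terms of each column as K = Σ(ρt)_known − 3.35 × (depth of known layers): K_A = 55337.1 − 3.35×20270 = −12567.4; K_B = 10827.09 − 3.35×(1382 + 9564) = −25842.01.
Balance: K_A = K_B + 4396×ρ, so ρ = (K_A − K_B)/4396 = 13274.6/4396 = 3.02 g cm⁻³.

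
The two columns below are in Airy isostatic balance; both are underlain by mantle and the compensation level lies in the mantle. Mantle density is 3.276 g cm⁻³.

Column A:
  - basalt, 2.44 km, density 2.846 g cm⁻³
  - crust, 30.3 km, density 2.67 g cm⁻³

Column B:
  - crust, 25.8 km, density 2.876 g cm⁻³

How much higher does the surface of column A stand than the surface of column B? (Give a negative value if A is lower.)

2.78 km

For any compensation level in the mantle, the mantle terms cancel and isostasy reduces to e = (Σt_A − Σt_B) − (Σ(ρt)_A − Σ(ρt)_B) / ρ_m.
Σt_A = 32.74 km; Σt_B = 25.8 km; Σ(ρt)_A = 87.84524; Σ(ρt)_B = 74.2008 (in km·g cm⁻³).
e = (32.74 − 25.8) − (87.84524 − 74.2008) / 3.276 = 2.78 km.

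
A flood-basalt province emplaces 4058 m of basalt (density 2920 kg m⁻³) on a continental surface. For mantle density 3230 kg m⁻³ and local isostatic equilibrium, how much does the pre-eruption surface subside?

3670 m

Subaerial loading: s = t ρ_load / ρ_m.
s = 4058 m × 2920/3230 = 3670 m.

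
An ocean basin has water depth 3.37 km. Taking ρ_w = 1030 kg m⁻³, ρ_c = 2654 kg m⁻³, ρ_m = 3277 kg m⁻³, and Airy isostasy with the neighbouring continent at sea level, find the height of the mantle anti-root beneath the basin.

Balancing pressure at the compensation depth: replacing crust with seawater at the top is compensated by replacing crust with mantle at the base: d (ρ_c − ρ_w) = a (ρ_m − ρ_c).
a = d (ρ_c − ρ_w)/(ρ_m − ρ_c) = 3.37 km × 1624/623 = 8.78 km.

8.78 km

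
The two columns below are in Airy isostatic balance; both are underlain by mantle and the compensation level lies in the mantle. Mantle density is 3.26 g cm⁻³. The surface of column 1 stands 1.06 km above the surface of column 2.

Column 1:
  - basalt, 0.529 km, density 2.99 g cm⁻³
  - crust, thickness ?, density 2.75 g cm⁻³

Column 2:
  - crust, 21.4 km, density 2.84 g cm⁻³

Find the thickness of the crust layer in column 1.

24.1 km

Take the compensation level at the base of the deeper column (depth z_c below the surface of column 1) and equate Σ ρ_i t_i down to z_c; mantle fills any gap and the z_c terms cancel.
Column 1: 0.529×2.99 + x×2.75 + (z_c − 0.529 − x)×3.26
Column 2: 1.06×0 + 21.4×2.84 + (z_c − 1.06 − 21.4)×3.26
The z_c×3.26 term appears on both sides and cancels. Collect the known terms of each column as K = Σ(ρt)_known − 3.26 × (depth of known layers): K_1 = 1.58171 − 3.26×0.529 = −0.14283; K_2 = 60.776 − 3.26×(1.06 + 21.4) = −12.4436.
Balance: K_1 − x×(3.26 − 2.75) = K_2, so x = (K_1 − K_2)/(3.26 − 2.75) = 12.3008/0.51 = 24.1 km.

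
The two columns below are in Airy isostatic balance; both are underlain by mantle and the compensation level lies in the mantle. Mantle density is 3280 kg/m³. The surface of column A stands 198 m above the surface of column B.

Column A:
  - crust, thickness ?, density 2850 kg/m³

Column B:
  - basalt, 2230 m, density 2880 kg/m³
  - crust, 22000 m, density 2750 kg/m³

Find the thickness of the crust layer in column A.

Take the compensation level at the base of the deeper column (depth z_c below the surface of column A) and equate Σ ρ_i t_i down to z_c; mantle fills any gap and the z_c terms cancel.
Column A: x×2850 + (z_c − 0 − x)×3280
Column B: 198×0 + 2230×2880 + 22000×2750 + (z_c − 198 − 24230)×3280
The z_c×3280 term appears on both sides and cancels. Collect the known terms of each column as K = Σ(ρt)_known − 3280 × (depth of known layers): K_A = 0 − 3280×0 = 0; K_B = 66922400 − 3280×(198 + 24230) = −13201440.
Balance: K_A − x×(3280 − 2850) = K_B, so x = (K_A − K_B)/(3280 − 2850) = 13201400/430 = 30700 m.

30700 m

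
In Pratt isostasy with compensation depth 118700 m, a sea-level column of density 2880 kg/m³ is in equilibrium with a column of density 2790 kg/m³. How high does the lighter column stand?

ρ_ref D = ρ (D + h) → h = D (ρ_ref − ρ)/ρ.
h = 118700 m × (2880 − 2790)/2790 = 3830 m.

3830 m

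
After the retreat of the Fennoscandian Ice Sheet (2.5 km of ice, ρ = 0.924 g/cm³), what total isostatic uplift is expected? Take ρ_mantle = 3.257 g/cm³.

0.709 km

Removing the load lets mantle flow back in; uplift u satisfies ρ_ice t = ρ_m u.
u = t ρ_ice/ρ_m = 2.5 km × 0.924/3.257 = 0.709 km.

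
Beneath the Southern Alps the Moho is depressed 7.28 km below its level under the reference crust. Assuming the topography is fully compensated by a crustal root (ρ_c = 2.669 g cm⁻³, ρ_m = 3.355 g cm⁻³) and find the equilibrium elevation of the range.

Balancing pressure at the compensation depth: ρ_c h = (ρ_m − ρ_c) r.
h = r (ρ_m − ρ_c) / ρ_c = 7.28 km × (3.355 − 2.669) / 2.669 = 1.87 km.

1.87 km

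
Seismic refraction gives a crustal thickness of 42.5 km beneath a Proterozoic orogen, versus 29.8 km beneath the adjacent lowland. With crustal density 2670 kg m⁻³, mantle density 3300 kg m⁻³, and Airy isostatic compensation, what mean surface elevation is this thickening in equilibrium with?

Excess crust Δ = 42.5 km − 29.8 km = 12.7 km, split between elevation h and root r with h + r = Δ.
Airy balance ρ_c h = (ρ_m − ρ_c) r gives r = h ρ_c/(ρ_m − ρ_c), so h (1 + ρ_c/(ρ_m − ρ_c)) = Δ, i.e. h = Δ (ρ_m − ρ_c)/ρ_m.
h = 12.7 km × 630/3300 = 2.42 km.

2.42 km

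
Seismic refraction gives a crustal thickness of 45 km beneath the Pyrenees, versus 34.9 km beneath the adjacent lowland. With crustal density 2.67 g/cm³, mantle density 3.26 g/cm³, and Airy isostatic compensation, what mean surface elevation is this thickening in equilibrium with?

1.83 km

Excess crust Δ = 45 km − 34.9 km = 10.1 km, split between elevation h and root r with h + r = Δ.
Airy balance ρ_c h = (ρ_m − ρ_c) r gives r = h ρ_c/(ρ_m − ρ_c), so h (1 + ρ_c/(ρ_m − ρ_c)) = Δ, i.e. h = Δ (ρ_m − ρ_c)/ρ_m.
h = 10.1 km × 0.59/3.26 = 1.83 km.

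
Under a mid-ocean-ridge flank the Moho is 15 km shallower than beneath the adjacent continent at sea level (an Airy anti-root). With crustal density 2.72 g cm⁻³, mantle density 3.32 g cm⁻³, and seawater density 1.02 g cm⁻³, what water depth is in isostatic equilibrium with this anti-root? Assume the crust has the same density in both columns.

5.29 km

Replacing a thickness d of crust by seawater at the top must be balanced by replacing crust with mantle at the base: d (ρ_c − ρ_w) = a (ρ_m − ρ_c).
d = a (ρ_m − ρ_c)/(ρ_c − ρ_w) = 15 km × 0.6/1.7 = 5.29 km.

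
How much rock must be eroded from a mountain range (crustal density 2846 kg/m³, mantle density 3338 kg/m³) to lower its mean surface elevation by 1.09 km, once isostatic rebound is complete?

Net drop Δ = e − u = e − e ρ_c/ρ_m = e (ρ_m − ρ_c)/ρ_m.
e = Δ ρ_m/(ρ_m − ρ_c) = 1.09 km × 3338/492 = 7.4 km.

7.4 km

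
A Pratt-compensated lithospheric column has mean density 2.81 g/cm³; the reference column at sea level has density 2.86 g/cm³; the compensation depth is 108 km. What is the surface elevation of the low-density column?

1.92 km

ρ_ref D = ρ (D + h) → h = D (ρ_ref − ρ)/ρ.
h = 108 km × (2.86 − 2.81)/2.81 = 1.92 km.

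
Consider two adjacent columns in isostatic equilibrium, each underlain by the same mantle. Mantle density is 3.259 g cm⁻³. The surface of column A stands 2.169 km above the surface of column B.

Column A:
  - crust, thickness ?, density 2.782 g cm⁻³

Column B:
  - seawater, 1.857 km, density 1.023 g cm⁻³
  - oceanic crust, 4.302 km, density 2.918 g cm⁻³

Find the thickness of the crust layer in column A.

Take the compensation level at the base of the deeper column (depth z_c below the surface of column A) and equate Σ ρ_i t_i down to z_c; mantle fills any gap and the z_c terms cancel.
Column A: x×2.782 + (z_c − 0 − x)×3.259
Column B: 2.169×0 + 1.857×1.023 + 4.302×2.918 + (z_c − 2.169 − 6.159)×3.259
The z_c×3.259 term appears on both sides and cancels. Collect the known terms of each column as K = Σ(ρt)_known − 3.259 × (depth of known layers): K_A = 0 − 3.259×0 = 0; K_B = 14.452947 − 3.259×(2.169 + 6.159) = −12.688005.
Balance: K_A − x×(3.259 − 2.782) = K_B, so x = (K_A − K_B)/(3.259 − 2.782) = 12.688/0.477 = 26.6 km.

26.6 km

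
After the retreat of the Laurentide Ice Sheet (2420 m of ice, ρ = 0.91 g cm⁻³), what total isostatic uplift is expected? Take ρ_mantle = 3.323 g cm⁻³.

663 m

Removing the load lets mantle flow back in; uplift u satisfies ρ_ice t = ρ_m u.
u = t ρ_ice/ρ_m = 2420 m × 0.91/3.323 = 663 m.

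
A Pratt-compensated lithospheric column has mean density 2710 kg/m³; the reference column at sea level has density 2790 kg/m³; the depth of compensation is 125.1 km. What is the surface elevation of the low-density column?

3.69 km

ρ_ref D = ρ (D + h) → h = D (ρ_ref − ρ)/ρ.
h = 125.1 km × (2790 − 2710)/2710 = 3.69 km.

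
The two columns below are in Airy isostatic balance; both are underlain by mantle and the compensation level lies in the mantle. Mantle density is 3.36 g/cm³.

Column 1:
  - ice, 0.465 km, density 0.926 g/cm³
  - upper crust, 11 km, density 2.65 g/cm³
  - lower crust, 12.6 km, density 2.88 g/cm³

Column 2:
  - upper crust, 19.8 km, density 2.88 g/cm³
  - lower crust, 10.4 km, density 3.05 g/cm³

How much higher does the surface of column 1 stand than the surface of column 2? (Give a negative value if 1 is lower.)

For any compensation level in the mantle, the mantle terms cancel and isostasy reduces to e = (Σt_1 − Σt_2) − (Σ(ρt)_1 − Σ(ρt)_2) / ρ_m.
Σt_1 = 24.065 km; Σt_2 = 30.2 km; Σ(ρt)_1 = 65.86859; Σ(ρt)_2 = 88.744 (in km·g/cm³).
e = (24.065 − 30.2) − (65.86859 − 88.744) / 3.36 = 0.673 km.

0.673 km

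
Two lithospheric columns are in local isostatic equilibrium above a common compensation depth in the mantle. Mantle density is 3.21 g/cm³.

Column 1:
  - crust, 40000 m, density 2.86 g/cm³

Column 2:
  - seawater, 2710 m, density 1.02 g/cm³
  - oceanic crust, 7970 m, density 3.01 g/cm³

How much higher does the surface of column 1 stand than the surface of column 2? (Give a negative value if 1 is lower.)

For any compensation level in the mantle, the mantle terms cancel and isostasy reduces to e = (Σt_1 − Σt_2) − (Σ(ρt)_1 − Σ(ρt)_2) / ρ_m.
Σt_1 = 40000 m; Σt_2 = 10680 m; Σ(ρt)_1 = 114400; Σ(ρt)_2 = 26753.9 (in m·g/cm³).
e = (40000 − 10680) − (114400 − 26753.9) / 3.21 = 2020 m.

2020 m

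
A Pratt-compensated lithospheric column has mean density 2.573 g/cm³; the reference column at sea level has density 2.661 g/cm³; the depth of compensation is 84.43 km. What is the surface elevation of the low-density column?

ρ_ref D = ρ (D + h) → h = D (ρ_ref − ρ)/ρ.
h = 84.43 km × (2.661 − 2.573)/2.573 = 2.89 km.

2.89 km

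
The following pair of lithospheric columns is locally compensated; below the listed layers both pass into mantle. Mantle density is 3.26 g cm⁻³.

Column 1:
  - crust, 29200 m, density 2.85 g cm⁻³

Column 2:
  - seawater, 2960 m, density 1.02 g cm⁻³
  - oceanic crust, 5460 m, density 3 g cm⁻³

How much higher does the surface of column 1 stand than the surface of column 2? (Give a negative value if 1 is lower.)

1200 m

For any compensation level in the mantle, the mantle terms cancel and isostasy reduces to e = (Σt_1 − Σt_2) − (Σ(ρt)_1 − Σ(ρt)_2) / ρ_m.
Σt_1 = 29200 m; Σt_2 = 8420 m; Σ(ρt)_1 = 83220; Σ(ρt)_2 = 19399.2 (in m·g cm⁻³).
e = (29200 − 8420) − (83220 − 19399.2) / 3.26 = 1200 m.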